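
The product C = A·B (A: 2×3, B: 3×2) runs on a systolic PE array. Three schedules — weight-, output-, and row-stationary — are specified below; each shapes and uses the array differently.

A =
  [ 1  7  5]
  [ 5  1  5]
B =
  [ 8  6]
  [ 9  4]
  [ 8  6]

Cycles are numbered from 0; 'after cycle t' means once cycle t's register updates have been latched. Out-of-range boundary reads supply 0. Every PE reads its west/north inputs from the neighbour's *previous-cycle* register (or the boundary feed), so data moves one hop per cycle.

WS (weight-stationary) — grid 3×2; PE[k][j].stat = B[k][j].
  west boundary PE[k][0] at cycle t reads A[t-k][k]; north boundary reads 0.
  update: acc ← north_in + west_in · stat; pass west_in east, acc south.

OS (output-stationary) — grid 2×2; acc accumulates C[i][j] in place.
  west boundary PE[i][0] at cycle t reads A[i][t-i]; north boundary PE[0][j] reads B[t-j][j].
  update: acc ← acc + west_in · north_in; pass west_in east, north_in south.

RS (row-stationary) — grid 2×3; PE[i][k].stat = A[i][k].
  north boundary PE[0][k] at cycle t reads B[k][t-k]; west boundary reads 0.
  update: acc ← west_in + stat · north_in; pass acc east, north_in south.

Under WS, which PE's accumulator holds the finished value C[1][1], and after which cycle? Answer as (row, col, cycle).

Under WS, C[1][1] lands at PE[2][1]:
  c0 r2c1: 0 / 0 / 0
  c1 r2c1: 0 / 0 / 0
  c2 r2c1: 0 / 0 / 0
  c3 r2c1: 64 / 5 / 64
  c4 r2c1: 64 / 5 / 64

(row, col, cycle) = (2, 1, 4)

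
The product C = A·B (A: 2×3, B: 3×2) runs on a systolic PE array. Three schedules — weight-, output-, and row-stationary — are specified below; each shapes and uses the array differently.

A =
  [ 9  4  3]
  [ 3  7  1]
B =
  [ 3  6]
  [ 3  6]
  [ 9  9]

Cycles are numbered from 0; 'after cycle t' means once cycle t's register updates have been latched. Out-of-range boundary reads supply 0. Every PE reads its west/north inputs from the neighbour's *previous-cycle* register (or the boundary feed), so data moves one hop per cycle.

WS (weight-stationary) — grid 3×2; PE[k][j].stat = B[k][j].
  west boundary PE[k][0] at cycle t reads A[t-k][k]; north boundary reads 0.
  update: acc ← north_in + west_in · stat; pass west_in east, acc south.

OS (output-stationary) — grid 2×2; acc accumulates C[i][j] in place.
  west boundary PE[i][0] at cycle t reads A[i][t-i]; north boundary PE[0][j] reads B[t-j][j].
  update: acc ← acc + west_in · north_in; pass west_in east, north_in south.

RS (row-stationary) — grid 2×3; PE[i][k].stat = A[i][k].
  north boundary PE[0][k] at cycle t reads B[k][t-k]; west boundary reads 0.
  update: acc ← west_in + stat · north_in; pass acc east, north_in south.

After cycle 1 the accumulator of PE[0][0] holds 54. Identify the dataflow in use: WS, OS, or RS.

dataflow = RS

— WS: 3×2; PE[0][0] trace:
  t=0 PE[0][0]: acc=27 h=9 v=27
  t=1 PE[0][0]: acc=9 h=3 v=9
— OS: 2×2; PE[0][0] trace:
  t=0 PE[0][0]: acc=27 h=9 v=3
  t=1 PE[0][0]: acc=39 h=4 v=3
— RS: 2×3; PE[0][0] trace:
  t=0 PE[0][0]: acc=27 h=27 v=3
  t=1 PE[0][0]: acc=54 h=54 v=6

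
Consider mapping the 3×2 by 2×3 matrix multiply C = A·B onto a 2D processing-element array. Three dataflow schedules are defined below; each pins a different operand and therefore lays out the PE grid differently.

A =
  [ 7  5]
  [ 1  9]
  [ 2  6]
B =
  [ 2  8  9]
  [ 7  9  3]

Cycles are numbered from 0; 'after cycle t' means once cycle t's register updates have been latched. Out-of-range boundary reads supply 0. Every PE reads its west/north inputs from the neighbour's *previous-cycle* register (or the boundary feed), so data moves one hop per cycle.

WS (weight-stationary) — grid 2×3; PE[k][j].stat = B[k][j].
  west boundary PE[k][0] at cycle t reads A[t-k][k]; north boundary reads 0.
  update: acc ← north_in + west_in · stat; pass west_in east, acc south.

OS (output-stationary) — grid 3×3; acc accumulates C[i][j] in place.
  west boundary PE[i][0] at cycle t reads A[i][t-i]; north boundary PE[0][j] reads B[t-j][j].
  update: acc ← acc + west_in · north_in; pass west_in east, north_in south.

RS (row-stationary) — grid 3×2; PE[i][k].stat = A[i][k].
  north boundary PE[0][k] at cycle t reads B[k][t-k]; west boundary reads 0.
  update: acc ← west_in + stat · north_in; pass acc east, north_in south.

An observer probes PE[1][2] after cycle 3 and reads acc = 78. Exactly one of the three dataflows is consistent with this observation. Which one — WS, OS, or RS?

Under WS (2×3), PE[1][2]:
  cycle 0: PE[1][2] → acc 0, east 0, south 0
  cycle 1: PE[1][2] → acc 0, east 0, south 0
  cycle 2: PE[1][2] → acc 0, east 0, south 0
  cycle 3: PE[1][2] → acc 78, east 5, south 78
Under OS (3×3), PE[1][2]:
  cycle 0: PE[1][2] → acc 0, east 0, south 0
  cycle 1: PE[1][2] → acc 0, east 0, south 0
  cycle 2: PE[1][2] → acc 0, east 0, south 0
  cycle 3: PE[1][2] → acc 9, east 1, south 9
RS: PE[1][2] is outside its 3×2 grid.

dataflow = WS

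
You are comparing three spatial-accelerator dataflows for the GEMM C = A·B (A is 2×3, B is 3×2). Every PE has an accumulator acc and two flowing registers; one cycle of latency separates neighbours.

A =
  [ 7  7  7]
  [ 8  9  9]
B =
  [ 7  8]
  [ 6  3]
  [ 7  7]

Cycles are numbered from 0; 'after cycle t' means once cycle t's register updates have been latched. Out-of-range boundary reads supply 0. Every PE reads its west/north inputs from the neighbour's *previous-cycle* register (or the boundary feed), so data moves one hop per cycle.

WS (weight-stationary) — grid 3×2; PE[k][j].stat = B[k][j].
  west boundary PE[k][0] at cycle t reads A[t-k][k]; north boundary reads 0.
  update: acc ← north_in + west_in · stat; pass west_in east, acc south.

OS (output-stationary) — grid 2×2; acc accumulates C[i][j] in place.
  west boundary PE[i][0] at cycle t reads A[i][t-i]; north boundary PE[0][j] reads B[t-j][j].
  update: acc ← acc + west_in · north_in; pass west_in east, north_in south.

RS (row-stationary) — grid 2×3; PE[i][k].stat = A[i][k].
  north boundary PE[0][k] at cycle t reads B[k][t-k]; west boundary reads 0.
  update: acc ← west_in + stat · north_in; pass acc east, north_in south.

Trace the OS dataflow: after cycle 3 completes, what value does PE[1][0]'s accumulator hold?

PE[1][0].acc = 173

OS 2×2: PE[1][0] cycle-by-cycle (with neighbour feeds):
  [0] (0,0) acc=49 (h:7 v:7)
  [0] (1,0) acc=0 (h:0 v:0)
  [1] (0,0) acc=91 (h:7 v:6)
  [1] (1,0) acc=56 (h:8 v:7)
  [2] (0,0) acc=140 (h:7 v:7)
  [2] (1,0) acc=110 (h:9 v:6)
  [3] (0,0) acc=140 (h:0 v:0)
  [3] (1,0) acc=173 (h:9 v:7)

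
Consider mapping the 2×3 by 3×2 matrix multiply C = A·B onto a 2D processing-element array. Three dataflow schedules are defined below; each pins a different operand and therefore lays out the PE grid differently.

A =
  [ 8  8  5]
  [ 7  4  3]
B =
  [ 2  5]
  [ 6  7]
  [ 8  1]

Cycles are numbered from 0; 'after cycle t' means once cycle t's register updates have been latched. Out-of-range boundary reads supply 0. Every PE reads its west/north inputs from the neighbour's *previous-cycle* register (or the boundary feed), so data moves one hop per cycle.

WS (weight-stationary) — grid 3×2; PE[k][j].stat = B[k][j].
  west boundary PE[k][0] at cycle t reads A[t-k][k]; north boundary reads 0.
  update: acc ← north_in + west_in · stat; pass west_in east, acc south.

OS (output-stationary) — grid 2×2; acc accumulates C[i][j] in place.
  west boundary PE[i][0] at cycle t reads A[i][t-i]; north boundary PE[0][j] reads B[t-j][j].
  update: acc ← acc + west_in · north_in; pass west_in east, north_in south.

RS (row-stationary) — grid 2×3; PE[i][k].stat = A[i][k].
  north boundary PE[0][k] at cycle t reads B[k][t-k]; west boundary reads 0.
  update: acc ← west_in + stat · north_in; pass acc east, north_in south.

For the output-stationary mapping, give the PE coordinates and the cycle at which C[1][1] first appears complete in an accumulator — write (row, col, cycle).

OS — PE[1][1] is where C[1][1] collects:
  [0] (1,1) acc=0 (h:0 v:0)
  [1] (1,1) acc=0 (h:0 v:0)
  [2] (1,1) acc=35 (h:7 v:5)
  [3] (1,1) acc=63 (h:4 v:7)
  [4] (1,1) acc=66 (h:3 v:1)

(row, col, cycle) = (1, 1, 4)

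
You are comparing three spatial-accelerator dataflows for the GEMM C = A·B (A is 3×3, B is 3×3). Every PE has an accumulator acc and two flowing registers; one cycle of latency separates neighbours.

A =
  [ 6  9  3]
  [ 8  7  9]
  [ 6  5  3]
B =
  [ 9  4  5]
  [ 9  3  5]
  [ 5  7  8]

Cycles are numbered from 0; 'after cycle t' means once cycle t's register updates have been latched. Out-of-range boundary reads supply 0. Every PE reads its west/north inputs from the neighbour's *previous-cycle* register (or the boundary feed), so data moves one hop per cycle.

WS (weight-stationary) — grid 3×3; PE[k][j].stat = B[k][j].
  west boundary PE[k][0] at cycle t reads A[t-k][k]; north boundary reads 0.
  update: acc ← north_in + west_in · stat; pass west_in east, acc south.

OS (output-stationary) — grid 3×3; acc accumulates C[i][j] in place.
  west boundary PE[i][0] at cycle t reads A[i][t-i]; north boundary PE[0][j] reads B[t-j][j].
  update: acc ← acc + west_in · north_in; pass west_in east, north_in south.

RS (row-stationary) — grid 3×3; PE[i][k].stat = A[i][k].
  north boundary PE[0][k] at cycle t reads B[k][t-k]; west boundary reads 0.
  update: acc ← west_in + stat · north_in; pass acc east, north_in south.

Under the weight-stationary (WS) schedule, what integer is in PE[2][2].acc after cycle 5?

WS on a 3×3 grid — tracing PE[2][2] and its feeders:
  [0] (1,2) acc=0 (h:0 v:0)
  [0] (2,1) acc=0 (h:0 v:0)
  [0] (2,2) acc=0 (h:0 v:0)
  [1] (1,2) acc=0 (h:0 v:0)
  [1] (2,1) acc=0 (h:0 v:0)
  [1] (2,2) acc=0 (h:0 v:0)
  [2] (1,2) acc=0 (h:0 v:0)
  [2] (2,1) acc=0 (h:0 v:0)
  [2] (2,2) acc=0 (h:0 v:0)
  [3] (1,2) acc=75 (h:9 v:75)
  [3] (2,1) acc=72 (h:3 v:72)
  [3] (2,2) acc=0 (h:0 v:0)
  [4] (1,2) acc=75 (h:7 v:75)
  [4] (2,1) acc=116 (h:9 v:116)
  [4] (2,2) acc=99 (h:3 v:99)
  [5] (1,2) acc=55 (h:5 v:55)
  [5] (2,1) acc=60 (h:3 v:60)
  [5] (2,2) acc=147 (h:9 v:147)

PE[2][2].acc = 147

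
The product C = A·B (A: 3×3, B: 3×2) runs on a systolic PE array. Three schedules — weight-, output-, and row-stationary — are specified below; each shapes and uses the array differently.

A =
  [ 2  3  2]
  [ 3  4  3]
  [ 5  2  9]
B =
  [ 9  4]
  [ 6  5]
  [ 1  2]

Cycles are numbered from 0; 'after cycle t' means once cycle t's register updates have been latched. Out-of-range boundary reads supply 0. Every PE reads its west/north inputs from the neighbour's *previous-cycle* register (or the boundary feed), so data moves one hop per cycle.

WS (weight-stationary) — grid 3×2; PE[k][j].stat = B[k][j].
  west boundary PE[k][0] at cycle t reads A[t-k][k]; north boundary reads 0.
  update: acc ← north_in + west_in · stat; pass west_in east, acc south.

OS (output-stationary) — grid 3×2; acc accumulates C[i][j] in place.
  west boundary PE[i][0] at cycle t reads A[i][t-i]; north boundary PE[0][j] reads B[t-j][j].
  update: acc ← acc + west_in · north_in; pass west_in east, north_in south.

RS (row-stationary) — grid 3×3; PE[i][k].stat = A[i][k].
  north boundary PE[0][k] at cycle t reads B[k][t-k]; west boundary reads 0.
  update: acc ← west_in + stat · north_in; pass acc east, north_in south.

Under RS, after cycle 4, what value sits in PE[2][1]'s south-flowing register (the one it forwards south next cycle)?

register = 5

RS on a 3×3 grid — tracing PE[2][1] and its feeders:
  step 0 · PE1,1: acc=0; fwd→0 fwd↓0
  step 0 · PE2,0: acc=0; fwd→0 fwd↓0
  step 0 · PE2,1: acc=0; fwd→0 fwd↓0
  step 1 · PE1,1: acc=0; fwd→0 fwd↓0
  step 1 · PE2,0: acc=0; fwd→0 fwd↓0
  step 1 · PE2,1: acc=0; fwd→0 fwd↓0
  step 2 · PE1,1: acc=51; fwd→51 fwd↓6
  step 2 · PE2,0: acc=45; fwd→45 fwd↓9
  step 2 · PE2,1: acc=0; fwd→0 fwd↓0
  step 3 · PE1,1: acc=32; fwd→32 fwd↓5
  step 3 · PE2,0: acc=20; fwd→20 fwd↓4
  step 3 · PE2,1: acc=57; fwd→57 fwd↓6
  step 4 · PE1,1: acc=0; fwd→0 fwd↓0
  step 4 · PE2,0: acc=0; fwd→0 fwd↓0
  step 4 · PE2,1: acc=30; fwd→30 fwd↓5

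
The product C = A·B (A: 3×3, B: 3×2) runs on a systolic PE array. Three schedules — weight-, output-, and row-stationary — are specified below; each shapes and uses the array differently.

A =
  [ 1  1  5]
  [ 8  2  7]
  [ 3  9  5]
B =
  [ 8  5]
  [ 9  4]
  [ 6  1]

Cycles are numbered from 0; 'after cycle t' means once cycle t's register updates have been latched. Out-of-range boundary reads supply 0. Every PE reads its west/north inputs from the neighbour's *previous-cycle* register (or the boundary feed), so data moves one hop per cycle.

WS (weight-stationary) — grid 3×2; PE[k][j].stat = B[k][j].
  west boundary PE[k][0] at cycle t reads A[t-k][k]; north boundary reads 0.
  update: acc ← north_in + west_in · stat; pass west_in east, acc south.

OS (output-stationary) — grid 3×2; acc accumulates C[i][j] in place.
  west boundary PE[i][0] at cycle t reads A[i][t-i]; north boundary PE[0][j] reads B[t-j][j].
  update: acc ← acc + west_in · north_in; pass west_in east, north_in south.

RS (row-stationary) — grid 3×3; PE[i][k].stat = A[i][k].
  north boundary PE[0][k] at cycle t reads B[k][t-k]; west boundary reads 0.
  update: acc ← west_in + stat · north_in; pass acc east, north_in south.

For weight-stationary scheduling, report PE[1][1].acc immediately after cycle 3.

PE[1][1].acc = 48

WS 3×2: PE[1][1] cycle-by-cycle (with neighbour feeds):
  0: (0,1).acc=0  regs=<0,0>
  0: (1,0).acc=0  regs=<0,0>
  0: (1,1).acc=0  regs=<0,0>
  1: (0,1).acc=5  regs=<1,5>
  1: (1,0).acc=17  regs=<1,17>
  1: (1,1).acc=0  regs=<0,0>
  2: (0,1).acc=40  regs=<8,40>
  2: (1,0).acc=82  regs=<2,82>
  2: (1,1).acc=9  regs=<1,9>
  3: (0,1).acc=15  regs=<3,15>
  3: (1,0).acc=105  regs=<9,105>
  3: (1,1).acc=48  regs=<2,48>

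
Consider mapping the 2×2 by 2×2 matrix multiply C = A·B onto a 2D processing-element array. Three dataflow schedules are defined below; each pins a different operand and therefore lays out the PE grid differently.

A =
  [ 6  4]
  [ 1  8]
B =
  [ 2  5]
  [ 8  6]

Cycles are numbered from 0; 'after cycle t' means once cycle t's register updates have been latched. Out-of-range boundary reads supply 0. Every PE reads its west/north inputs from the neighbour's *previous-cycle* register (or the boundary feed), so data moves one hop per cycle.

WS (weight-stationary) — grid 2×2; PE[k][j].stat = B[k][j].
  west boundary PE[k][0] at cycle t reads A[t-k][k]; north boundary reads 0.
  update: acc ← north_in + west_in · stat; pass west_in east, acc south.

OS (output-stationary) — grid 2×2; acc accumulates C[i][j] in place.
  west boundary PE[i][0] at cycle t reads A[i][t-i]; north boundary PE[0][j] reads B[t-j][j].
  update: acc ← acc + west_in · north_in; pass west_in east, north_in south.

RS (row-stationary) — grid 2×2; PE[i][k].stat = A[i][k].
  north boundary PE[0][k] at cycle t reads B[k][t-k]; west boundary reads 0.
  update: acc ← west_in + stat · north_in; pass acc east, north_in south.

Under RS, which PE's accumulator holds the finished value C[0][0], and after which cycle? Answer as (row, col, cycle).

(row, col, cycle) = (0, 1, 1)

RS: C[0][0] accumulates in PE[0][1]:
  [0] (0,1) acc=0 (h:0 v:0)
  [1] (0,1) acc=44 (h:44 v:8)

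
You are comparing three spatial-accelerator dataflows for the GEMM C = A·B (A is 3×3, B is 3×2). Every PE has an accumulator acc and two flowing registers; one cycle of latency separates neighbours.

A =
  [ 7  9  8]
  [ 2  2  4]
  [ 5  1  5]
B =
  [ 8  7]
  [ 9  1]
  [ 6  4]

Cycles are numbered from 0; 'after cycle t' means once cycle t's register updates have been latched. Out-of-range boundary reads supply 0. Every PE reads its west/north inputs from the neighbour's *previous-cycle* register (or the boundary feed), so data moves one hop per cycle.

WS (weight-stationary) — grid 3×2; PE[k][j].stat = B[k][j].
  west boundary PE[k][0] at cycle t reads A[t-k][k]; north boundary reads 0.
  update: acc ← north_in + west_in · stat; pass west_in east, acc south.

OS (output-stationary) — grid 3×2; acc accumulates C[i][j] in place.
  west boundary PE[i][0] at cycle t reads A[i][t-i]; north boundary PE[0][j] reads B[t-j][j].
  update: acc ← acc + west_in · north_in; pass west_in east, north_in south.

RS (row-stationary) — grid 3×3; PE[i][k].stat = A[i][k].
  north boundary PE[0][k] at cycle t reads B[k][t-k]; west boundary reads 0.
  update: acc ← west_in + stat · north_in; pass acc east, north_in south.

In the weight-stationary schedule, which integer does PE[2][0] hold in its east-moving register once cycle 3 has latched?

Tracing WS — 3×2 array, target PE[2][0]:
  @0  [1,0]  acc 0  |  →0  ↓0
  @0  [2,0]  acc 0  |  →0  ↓0
  @1  [1,0]  acc 137  |  →9  ↓137
  @1  [2,0]  acc 0  |  →0  ↓0
  @2  [1,0]  acc 34  |  →2  ↓34
  @2  [2,0]  acc 185  |  →8  ↓185
  @3  [1,0]  acc 49  |  →1  ↓49
  @3  [2,0]  acc 58  |  →4  ↓58

register = 4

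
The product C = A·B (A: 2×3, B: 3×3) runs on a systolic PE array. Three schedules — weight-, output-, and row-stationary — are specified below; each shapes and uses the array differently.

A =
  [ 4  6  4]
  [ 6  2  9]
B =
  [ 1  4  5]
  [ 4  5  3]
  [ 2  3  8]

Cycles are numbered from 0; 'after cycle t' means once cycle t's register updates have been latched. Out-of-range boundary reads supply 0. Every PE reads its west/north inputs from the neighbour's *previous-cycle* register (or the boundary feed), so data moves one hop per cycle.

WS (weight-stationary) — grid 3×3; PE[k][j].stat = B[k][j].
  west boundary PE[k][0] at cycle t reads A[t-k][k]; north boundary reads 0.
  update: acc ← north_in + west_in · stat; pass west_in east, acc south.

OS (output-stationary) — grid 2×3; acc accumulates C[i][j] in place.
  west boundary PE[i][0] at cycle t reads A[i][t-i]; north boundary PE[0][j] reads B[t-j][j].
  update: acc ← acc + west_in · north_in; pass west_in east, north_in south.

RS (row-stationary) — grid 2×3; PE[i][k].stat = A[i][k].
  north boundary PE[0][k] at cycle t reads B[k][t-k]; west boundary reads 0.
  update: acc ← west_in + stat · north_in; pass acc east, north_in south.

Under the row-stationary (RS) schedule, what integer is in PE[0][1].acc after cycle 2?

Tracing RS — 2×3 array, target PE[0][1]:
  t=0 PE[0][0]: acc=4 h=4 v=1
  t=0 PE[0][1]: acc=0 h=0 v=0
  t=1 PE[0][0]: acc=16 h=16 v=4
  t=1 PE[0][1]: acc=28 h=28 v=4
  t=2 PE[0][0]: acc=20 h=20 v=5
  t=2 PE[0][1]: acc=46 h=46 v=5

PE[0][1].acc = 46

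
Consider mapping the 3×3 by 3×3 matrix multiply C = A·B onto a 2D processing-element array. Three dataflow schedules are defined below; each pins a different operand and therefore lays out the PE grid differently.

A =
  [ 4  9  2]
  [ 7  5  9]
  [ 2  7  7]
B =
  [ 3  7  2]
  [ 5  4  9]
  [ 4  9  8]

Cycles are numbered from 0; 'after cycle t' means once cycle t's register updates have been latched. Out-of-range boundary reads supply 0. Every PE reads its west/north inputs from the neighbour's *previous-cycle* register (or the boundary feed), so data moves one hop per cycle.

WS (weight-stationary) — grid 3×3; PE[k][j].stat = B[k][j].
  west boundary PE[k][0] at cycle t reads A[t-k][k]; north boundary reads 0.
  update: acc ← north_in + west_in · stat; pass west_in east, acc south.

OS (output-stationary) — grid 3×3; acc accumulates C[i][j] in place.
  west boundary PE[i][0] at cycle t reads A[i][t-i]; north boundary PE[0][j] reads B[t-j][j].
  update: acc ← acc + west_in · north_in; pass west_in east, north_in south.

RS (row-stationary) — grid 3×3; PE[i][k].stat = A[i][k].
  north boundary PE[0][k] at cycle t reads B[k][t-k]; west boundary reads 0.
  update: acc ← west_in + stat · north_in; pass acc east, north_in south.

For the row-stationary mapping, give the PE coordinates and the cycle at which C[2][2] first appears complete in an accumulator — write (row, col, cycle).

(row, col, cycle) = (2, 2, 6)

RS: C[2][2] accumulates in PE[2][2]:
  0: (2,2).acc=0  regs=<0,0>
  1: (2,2).acc=0  regs=<0,0>
  2: (2,2).acc=0  regs=<0,0>
  3: (2,2).acc=0  regs=<0,0>
  4: (2,2).acc=69  regs=<69,4>
  5: (2,2).acc=105  regs=<105,9>
  6: (2,2).acc=123  regs=<123,8>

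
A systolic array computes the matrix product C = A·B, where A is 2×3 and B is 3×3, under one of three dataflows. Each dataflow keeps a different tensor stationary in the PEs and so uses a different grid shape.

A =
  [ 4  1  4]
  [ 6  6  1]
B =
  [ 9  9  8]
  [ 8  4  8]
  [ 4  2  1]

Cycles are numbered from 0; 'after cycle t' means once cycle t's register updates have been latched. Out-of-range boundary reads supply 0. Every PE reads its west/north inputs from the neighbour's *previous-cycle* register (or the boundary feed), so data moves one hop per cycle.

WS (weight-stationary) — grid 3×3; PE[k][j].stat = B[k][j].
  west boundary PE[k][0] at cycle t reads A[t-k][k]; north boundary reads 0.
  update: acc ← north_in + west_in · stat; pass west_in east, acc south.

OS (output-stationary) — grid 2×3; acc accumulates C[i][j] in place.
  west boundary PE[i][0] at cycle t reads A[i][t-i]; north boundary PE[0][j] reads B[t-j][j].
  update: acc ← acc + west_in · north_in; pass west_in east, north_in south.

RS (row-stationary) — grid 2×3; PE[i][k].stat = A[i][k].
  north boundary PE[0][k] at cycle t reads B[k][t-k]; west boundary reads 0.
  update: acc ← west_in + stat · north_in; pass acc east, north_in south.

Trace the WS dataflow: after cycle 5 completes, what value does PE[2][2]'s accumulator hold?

WS (3×3). Following PE[2][2] plus its west/north inputs:
  0: (1,2).acc=0  regs=<0,0>
  0: (2,1).acc=0  regs=<0,0>
  0: (2,2).acc=0  regs=<0,0>
  1: (1,2).acc=0  regs=<0,0>
  1: (2,1).acc=0  regs=<0,0>
  1: (2,2).acc=0  regs=<0,0>
  2: (1,2).acc=0  regs=<0,0>
  2: (2,1).acc=0  regs=<0,0>
  2: (2,2).acc=0  regs=<0,0>
  3: (1,2).acc=40  regs=<1,40>
  3: (2,1).acc=48  regs=<4,48>
  3: (2,2).acc=0  regs=<0,0>
  4: (1,2).acc=96  regs=<6,96>
  4: (2,1).acc=80  regs=<1,80>
  4: (2,2).acc=44  regs=<4,44>
  5: (1,2).acc=0  regs=<0,0>
  5: (2,1).acc=0  regs=<0,0>
  5: (2,2).acc=97  regs=<1,97>

PE[2][2].acc = 97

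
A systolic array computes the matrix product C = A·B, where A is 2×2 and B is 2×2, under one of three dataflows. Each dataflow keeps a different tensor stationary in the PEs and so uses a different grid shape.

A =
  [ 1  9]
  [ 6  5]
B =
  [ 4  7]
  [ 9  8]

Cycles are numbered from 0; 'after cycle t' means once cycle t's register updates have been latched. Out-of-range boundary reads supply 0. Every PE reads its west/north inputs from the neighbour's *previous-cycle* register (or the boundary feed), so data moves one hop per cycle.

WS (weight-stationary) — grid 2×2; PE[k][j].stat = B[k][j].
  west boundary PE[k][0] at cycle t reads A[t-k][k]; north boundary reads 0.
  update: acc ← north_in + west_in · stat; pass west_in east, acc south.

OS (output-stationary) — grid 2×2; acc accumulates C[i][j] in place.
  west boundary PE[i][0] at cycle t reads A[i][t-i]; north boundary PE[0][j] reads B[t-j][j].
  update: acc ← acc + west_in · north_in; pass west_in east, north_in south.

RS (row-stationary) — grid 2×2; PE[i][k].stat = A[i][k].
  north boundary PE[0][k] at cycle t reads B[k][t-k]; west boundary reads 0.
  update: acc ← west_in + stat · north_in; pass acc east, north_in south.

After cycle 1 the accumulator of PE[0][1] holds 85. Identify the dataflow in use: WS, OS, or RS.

dataflow = RS

WS (2×2 grid), PE[0][1]:
  t=0 PE[0][1]: acc=0 h=0 v=0
  t=1 PE[0][1]: acc=7 h=1 v=7
OS (2×2 grid), PE[0][1]:
  t=0 PE[0][1]: acc=0 h=0 v=0
  t=1 PE[0][1]: acc=7 h=1 v=7
RS (2×2 grid), PE[0][1]:
  t=0 PE[0][1]: acc=0 h=0 v=0
  t=1 PE[0][1]: acc=85 h=85 v=9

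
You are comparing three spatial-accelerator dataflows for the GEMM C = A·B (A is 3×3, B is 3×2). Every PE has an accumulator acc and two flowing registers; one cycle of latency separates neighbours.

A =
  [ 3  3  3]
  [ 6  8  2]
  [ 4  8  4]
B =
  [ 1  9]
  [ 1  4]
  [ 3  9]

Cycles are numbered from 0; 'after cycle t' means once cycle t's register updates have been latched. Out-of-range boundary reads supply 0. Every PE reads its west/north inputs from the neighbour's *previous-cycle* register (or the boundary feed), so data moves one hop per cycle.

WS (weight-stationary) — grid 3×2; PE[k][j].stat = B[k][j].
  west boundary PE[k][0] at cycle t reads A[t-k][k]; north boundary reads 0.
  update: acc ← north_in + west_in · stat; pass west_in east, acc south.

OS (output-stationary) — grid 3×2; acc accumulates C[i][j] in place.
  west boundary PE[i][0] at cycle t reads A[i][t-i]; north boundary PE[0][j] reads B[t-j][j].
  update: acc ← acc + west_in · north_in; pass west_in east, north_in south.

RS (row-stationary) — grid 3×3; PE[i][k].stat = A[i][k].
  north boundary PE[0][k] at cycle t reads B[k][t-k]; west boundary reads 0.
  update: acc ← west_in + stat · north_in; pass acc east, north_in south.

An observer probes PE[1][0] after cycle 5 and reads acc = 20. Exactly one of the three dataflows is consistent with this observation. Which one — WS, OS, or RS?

dataflow = OS

WS [3×2] PE[1][0] across cycles:
  [0] (1,0) acc=0 (h:0 v:0)
  [1] (1,0) acc=6 (h:3 v:6)
  [2] (1,0) acc=14 (h:8 v:14)
  [3] (1,0) acc=12 (h:8 v:12)
  [4] (1,0) acc=0 (h:0 v:0)
  [5] (1,0) acc=0 (h:0 v:0)
OS [3×2] PE[1][0] across cycles:
  [0] (1,0) acc=0 (h:0 v:0)
  [1] (1,0) acc=6 (h:6 v:1)
  [2] (1,0) acc=14 (h:8 v:1)
  [3] (1,0) acc=20 (h:2 v:3)
  [4] (1,0) acc=20 (h:0 v:0)
  [5] (1,0) acc=20 (h:0 v:0)
RS [3×3] PE[1][0] across cycles:
  [0] (1,0) acc=0 (h:0 v:0)
  [1] (1,0) acc=6 (h:6 v:1)
  [2] (1,0) acc=54 (h:54 v:9)
  [3] (1,0) acc=0 (h:0 v:0)
  [4] (1,0) acc=0 (h:0 v:0)
  [5] (1,0) acc=0 (h:0 v:0)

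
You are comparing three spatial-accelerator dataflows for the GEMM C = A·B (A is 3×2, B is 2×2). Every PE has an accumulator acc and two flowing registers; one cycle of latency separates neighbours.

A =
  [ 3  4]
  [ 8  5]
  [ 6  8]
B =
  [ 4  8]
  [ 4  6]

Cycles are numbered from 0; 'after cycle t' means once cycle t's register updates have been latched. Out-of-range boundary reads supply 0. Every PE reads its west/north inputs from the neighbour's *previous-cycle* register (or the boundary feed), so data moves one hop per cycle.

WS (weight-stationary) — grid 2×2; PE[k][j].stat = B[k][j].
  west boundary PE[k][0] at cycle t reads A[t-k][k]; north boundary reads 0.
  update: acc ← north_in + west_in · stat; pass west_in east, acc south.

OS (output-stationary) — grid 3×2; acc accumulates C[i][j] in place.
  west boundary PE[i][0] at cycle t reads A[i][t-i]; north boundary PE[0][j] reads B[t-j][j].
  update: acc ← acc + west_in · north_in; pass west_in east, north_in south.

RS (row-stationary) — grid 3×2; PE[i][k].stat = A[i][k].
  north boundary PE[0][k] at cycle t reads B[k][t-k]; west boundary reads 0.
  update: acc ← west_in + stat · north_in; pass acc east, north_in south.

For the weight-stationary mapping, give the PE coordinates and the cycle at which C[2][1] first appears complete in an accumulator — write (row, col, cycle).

(row, col, cycle) = (1, 1, 4)

Under WS, C[2][1] lands at PE[1][1]:
  0: (1,1).acc=0  regs=<0,0>
  1: (1,1).acc=0  regs=<0,0>
  2: (1,1).acc=48  regs=<4,48>
  3: (1,1).acc=94  regs=<5,94>
  4: (1,1).acc=96  regs=<8,96>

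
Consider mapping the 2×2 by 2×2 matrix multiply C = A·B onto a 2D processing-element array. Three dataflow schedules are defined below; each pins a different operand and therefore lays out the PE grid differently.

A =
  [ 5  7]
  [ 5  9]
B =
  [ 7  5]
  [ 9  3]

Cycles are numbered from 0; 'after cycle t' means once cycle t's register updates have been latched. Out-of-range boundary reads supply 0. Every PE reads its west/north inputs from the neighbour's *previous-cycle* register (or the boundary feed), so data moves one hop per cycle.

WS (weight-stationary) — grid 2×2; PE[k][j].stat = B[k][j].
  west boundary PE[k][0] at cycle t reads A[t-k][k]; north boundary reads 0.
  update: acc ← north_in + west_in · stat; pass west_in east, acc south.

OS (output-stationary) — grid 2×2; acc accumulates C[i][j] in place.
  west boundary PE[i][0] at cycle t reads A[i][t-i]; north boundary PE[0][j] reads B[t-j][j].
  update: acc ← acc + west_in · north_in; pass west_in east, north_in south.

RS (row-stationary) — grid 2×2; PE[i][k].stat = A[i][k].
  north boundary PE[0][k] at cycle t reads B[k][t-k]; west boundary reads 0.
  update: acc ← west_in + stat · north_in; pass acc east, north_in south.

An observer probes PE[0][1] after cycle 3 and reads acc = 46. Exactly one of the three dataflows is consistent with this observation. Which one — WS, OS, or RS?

WS [2×2] PE[0][1] across cycles:
  step 0 · PE0,1: acc=0; fwd→0 fwd↓0
  step 1 · PE0,1: acc=25; fwd→5 fwd↓25
  step 2 · PE0,1: acc=25; fwd→5 fwd↓25
  step 3 · PE0,1: acc=0; fwd→0 fwd↓0
OS [2×2] PE[0][1] across cycles:
  step 0 · PE0,1: acc=0; fwd→0 fwd↓0
  step 1 · PE0,1: acc=25; fwd→5 fwd↓5
  step 2 · PE0,1: acc=46; fwd→7 fwd↓3
  step 3 · PE0,1: acc=46; fwd→0 fwd↓0
RS [2×2] PE[0][1] across cycles:
  step 0 · PE0,1: acc=0; fwd→0 fwd↓0
  step 1 · PE0,1: acc=98; fwd→98 fwd↓9
  step 2 · PE0,1: acc=46; fwd→46 fwd↓3
  step 3 · PE0,1: acc=0; fwd→0 fwd↓0

dataflow = OS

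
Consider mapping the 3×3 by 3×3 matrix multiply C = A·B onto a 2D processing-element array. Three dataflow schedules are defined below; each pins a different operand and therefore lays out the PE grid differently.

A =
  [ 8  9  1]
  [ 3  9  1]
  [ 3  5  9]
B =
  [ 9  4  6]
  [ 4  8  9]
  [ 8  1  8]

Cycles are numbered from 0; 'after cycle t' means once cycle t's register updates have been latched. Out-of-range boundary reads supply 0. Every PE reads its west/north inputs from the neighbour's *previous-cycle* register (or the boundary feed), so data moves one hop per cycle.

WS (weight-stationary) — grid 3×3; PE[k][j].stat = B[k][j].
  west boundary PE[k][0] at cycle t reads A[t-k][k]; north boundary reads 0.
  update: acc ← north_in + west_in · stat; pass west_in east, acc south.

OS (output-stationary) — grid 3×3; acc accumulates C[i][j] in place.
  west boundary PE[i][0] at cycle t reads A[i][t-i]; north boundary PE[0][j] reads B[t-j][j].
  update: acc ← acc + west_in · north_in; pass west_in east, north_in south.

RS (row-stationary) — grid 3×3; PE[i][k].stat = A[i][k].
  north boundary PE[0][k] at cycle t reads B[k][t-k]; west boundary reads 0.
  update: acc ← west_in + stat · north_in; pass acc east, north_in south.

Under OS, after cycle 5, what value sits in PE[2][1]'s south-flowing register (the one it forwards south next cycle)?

OS 3×3: PE[2][1] cycle-by-cycle (with neighbour feeds):
  c0 r1c1: 0 / 0 / 0
  c0 r2c0: 0 / 0 / 0
  c0 r2c1: 0 / 0 / 0
  c1 r1c1: 0 / 0 / 0
  c1 r2c0: 0 / 0 / 0
  c1 r2c1: 0 / 0 / 0
  c2 r1c1: 12 / 3 / 4
  c2 r2c0: 27 / 3 / 9
  c2 r2c1: 0 / 0 / 0
  c3 r1c1: 84 / 9 / 8
  c3 r2c0: 47 / 5 / 4
  c3 r2c1: 12 / 3 / 4
  c4 r1c1: 85 / 1 / 1
  c4 r2c0: 119 / 9 / 8
  c4 r2c1: 52 / 5 / 8
  c5 r1c1: 85 / 0 / 0
  c5 r2c0: 119 / 0 / 0
  c5 r2c1: 61 / 9 / 1

register = 1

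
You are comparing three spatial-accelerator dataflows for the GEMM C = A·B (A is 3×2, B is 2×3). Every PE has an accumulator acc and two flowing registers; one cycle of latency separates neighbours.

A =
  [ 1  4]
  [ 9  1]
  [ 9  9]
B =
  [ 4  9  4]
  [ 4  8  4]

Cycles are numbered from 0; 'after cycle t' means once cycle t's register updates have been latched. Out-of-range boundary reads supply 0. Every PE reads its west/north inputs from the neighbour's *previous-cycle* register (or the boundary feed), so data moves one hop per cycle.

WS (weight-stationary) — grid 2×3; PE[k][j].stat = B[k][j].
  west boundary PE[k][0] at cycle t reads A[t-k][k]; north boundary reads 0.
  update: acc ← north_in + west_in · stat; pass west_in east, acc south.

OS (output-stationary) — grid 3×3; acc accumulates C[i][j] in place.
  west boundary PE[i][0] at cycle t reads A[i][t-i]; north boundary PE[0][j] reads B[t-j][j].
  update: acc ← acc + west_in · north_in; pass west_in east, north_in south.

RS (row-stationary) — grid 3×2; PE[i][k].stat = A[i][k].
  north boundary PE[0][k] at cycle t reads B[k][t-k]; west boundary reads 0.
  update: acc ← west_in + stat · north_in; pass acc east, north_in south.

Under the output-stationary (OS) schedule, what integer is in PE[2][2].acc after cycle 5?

PE[2][2].acc = 72

OS (3×3). Following PE[2][2] plus its west/north inputs:
  0: (1,2).acc=0  regs=<0,0>
  0: (2,1).acc=0  regs=<0,0>
  0: (2,2).acc=0  regs=<0,0>
  1: (1,2).acc=0  regs=<0,0>
  1: (2,1).acc=0  regs=<0,0>
  1: (2,2).acc=0  regs=<0,0>
  2: (1,2).acc=0  regs=<0,0>
  2: (2,1).acc=0  regs=<0,0>
  2: (2,2).acc=0  regs=<0,0>
  3: (1,2).acc=36  regs=<9,4>
  3: (2,1).acc=81  regs=<9,9>
  3: (2,2).acc=0  regs=<0,0>
  4: (1,2).acc=40  regs=<1,4>
  4: (2,1).acc=153  regs=<9,8>
  4: (2,2).acc=36  regs=<9,4>
  5: (1,2).acc=40  regs=<0,0>
  5: (2,1).acc=153  regs=<0,0>
  5: (2,2).acc=72  regs=<9,4>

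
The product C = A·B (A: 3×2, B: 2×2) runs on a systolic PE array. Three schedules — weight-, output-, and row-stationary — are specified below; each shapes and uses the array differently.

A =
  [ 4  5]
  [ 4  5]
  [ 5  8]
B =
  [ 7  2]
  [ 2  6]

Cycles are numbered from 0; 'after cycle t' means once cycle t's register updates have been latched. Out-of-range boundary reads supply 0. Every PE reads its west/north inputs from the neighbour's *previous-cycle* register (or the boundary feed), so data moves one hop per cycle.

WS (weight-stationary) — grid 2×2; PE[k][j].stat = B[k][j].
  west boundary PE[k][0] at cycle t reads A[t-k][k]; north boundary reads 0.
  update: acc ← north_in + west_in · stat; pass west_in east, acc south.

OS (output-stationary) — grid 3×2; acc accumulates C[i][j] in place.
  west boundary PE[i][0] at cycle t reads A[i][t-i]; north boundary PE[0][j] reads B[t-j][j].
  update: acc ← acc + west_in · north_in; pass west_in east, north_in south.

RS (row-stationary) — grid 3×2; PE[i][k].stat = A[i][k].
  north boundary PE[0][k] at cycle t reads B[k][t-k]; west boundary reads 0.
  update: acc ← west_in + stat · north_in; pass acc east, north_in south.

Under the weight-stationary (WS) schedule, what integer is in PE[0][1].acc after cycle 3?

WS (2×2). Following PE[0][1] plus its west/north inputs:
  step 0 · PE0,0: acc=28; fwd→4 fwd↓28
  step 0 · PE0,1: acc=0; fwd→0 fwd↓0
  step 1 · PE0,0: acc=28; fwd→4 fwd↓28
  step 1 · PE0,1: acc=8; fwd→4 fwd↓8
  step 2 · PE0,0: acc=35; fwd→5 fwd↓35
  step 2 · PE0,1: acc=8; fwd→4 fwd↓8
  step 3 · PE0,0: acc=0; fwd→0 fwd↓0
  step 3 · PE0,1: acc=10; fwd→5 fwd↓10

PE[0][1].acc = 10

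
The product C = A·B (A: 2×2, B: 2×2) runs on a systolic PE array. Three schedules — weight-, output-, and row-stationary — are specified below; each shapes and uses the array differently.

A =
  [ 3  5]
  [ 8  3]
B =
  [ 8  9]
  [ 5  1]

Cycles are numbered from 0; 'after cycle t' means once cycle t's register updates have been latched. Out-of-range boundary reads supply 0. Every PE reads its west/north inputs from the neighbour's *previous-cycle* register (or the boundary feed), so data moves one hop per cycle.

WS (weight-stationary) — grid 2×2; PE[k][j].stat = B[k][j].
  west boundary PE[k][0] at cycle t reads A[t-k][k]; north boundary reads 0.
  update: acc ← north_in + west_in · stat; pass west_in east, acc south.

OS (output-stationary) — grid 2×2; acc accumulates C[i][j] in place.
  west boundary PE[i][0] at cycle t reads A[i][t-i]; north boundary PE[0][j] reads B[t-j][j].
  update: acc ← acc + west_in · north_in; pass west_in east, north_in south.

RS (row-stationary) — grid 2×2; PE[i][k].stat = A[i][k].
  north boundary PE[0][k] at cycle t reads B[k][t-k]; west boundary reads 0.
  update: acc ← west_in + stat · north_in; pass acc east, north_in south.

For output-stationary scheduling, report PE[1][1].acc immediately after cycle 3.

PE[1][1].acc = 75

OS (2×2). Following PE[1][1] plus its west/north inputs:
  0: (0,1).acc=0  regs=<0,0>
  0: (1,0).acc=0  regs=<0,0>
  0: (1,1).acc=0  regs=<0,0>
  1: (0,1).acc=27  regs=<3,9>
  1: (1,0).acc=64  regs=<8,8>
  1: (1,1).acc=0  regs=<0,0>
  2: (0,1).acc=32  regs=<5,1>
  2: (1,0).acc=79  regs=<3,5>
  2: (1,1).acc=72  regs=<8,9>
  3: (0,1).acc=32  regs=<0,0>
  3: (1,0).acc=79  regs=<0,0>
  3: (1,1).acc=75  regs=<3,1>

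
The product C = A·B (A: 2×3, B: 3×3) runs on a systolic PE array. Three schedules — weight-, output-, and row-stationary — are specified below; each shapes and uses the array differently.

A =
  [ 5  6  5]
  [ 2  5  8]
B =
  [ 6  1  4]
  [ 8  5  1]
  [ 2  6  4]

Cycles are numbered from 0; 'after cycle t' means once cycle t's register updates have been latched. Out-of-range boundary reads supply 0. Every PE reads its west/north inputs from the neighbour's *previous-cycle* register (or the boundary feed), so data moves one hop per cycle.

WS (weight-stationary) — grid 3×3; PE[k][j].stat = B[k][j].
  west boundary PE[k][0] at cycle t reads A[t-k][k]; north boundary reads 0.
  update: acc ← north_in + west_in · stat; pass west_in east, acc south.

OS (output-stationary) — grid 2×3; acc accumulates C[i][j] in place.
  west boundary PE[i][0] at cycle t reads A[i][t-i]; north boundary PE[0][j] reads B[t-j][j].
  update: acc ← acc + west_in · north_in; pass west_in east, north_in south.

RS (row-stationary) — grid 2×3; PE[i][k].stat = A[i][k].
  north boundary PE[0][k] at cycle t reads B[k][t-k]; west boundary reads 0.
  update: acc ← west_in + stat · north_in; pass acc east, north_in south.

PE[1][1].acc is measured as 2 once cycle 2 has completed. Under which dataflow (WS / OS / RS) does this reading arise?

dataflow = OS

— WS: 3×3; PE[1][1] trace:
  t=0 PE[1][1]: acc=0 h=0 v=0
  t=1 PE[1][1]: acc=0 h=0 v=0
  t=2 PE[1][1]: acc=35 h=6 v=35
— OS: 2×3; PE[1][1] trace:
  t=0 PE[1][1]: acc=0 h=0 v=0
  t=1 PE[1][1]: acc=0 h=0 v=0
  t=2 PE[1][1]: acc=2 h=2 v=1
— RS: 2×3; PE[1][1] trace:
  t=0 PE[1][1]: acc=0 h=0 v=0
  t=1 PE[1][1]: acc=0 h=0 v=0
  t=2 PE[1][1]: acc=52 h=52 v=8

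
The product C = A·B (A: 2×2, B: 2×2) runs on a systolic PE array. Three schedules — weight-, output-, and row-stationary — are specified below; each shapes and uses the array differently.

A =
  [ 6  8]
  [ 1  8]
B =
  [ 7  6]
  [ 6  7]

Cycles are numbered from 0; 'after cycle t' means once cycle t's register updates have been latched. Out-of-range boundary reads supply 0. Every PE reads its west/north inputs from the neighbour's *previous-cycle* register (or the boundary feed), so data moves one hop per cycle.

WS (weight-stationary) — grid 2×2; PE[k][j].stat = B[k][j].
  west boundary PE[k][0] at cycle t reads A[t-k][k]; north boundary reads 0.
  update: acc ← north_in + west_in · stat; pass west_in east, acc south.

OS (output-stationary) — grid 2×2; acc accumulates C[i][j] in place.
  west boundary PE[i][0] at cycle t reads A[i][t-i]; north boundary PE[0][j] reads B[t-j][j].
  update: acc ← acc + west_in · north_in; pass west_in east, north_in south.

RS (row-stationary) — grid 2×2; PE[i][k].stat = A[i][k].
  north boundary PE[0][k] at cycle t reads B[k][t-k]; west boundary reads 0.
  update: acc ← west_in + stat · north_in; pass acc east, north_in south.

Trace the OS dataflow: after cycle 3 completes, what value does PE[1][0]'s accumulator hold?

PE[1][0].acc = 55

OS 2×2: PE[1][0] cycle-by-cycle (with neighbour feeds):
  cycle 0: PE[0][0] → acc 42, east 6, south 7
  cycle 0: PE[1][0] → acc 0, east 0, south 0
  cycle 1: PE[0][0] → acc 90, east 8, south 6
  cycle 1: PE[1][0] → acc 7, east 1, south 7
  cycle 2: PE[0][0] → acc 90, east 0, south 0
  cycle 2: PE[1][0] → acc 55, east 8, south 6
  cycle 3: PE[0][0] → acc 90, east 0, south 0
  cycle 3: PE[1][0] → acc 55, east 0, south 0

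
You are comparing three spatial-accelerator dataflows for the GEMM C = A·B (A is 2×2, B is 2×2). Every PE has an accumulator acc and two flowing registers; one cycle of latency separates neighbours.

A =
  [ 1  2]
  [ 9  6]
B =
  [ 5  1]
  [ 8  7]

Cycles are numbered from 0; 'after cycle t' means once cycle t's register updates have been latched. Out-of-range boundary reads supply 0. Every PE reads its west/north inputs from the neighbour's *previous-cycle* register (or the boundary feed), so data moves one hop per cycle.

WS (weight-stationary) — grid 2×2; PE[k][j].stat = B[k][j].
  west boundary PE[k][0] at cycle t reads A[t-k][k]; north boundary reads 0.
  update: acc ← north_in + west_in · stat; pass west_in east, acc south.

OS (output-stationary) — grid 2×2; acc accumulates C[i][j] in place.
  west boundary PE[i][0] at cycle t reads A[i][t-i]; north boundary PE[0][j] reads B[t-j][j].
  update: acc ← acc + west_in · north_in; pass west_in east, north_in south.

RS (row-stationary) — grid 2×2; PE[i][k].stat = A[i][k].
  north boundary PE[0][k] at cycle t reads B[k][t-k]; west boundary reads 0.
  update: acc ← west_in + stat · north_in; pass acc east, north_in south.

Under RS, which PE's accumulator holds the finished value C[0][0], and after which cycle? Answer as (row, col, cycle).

Under RS, C[0][0] lands at PE[0][1]:
  t=0 PE[0][1]: acc=0 h=0 v=0
  t=1 PE[0][1]: acc=21 h=21 v=8

(row, col, cycle) = (0, 1, 1)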